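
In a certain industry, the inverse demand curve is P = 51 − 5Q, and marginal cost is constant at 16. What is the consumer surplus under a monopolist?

Monopoly sets MR = MC: 51 − 10Q = 16 ⇒ Q = 3.5, P = 51 − 5·3.5 = 33.5.
CS = ½·(51 − 33.5)·3.5 = 30.625.

CS = 30.625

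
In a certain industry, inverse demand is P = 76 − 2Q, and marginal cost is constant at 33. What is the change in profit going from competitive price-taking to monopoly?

π rises by 231.125

Under competition P = MC = 33, so Q = (76 − 33)/2 = 21.5.
Profit = (33 − 33)·21.5 = 0.
The monopolist equates marginal revenue to marginal cost: 76 − 4Q = 33, so Q = 10.75. From demand, P = 54.5.
Profit = (54.5 − 33)·10.75 = 231.125.
Change in profit: 231.125 − 0 = 231.125.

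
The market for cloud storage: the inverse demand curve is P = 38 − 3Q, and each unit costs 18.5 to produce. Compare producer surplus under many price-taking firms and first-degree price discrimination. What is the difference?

Perfect competition: P = MC = 18.5, so 38 − 3Q = 18.5 and Q = 6.5.
PS = (18.5 − 18.5)·6.5 = 0.
Under first-degree price discrimination the firm charges each unit its demand price and produces up to where P = MC, i.e. Q = 6.5. Consumer surplus is zero; producer surplus equals total surplus.
PS = ½·(38 − 18.5)·6.5 = 63.375.
Change in producer surplus: 63.375 − 0 = 63.375.

Producer surplus rises by 63.375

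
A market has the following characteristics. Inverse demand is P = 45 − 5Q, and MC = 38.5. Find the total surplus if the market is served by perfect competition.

Under competition P = MC = 38.5, so Q = (45 − 38.5)/5 = 1.3.
CS = ½·(45 − 38.5)·1.3 = 4.225; PS = (38.5 − 38.5)·1.3 = 0; TS = 4.225.

TS = 4.225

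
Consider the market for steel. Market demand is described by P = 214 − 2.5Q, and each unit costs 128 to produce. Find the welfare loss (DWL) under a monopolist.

DWL = 369.8

Perfect competition: P = MC = 128, so 214 − 2.5Q = 128 and Q = 34.4.
The monopolist equates marginal revenue to marginal cost: 214 − 5Q = 128, so Q = 17.2. From demand, P = 171.
DWL is the triangle between Q = 17.2 and Q = 34.4: ½·(34.4 − 17.2)·(171 − 128) = 369.8.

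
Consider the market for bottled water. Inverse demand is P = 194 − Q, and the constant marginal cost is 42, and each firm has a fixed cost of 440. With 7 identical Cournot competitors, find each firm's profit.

π_i = −79

Cournot with 7 identical firms: the symmetric best-response condition is 194 − 8q = 42. Each firm produces q = 19, total output Q = 133, price P = 61.
Each firm's profit = (61 − 42)·19 − 440 = −79.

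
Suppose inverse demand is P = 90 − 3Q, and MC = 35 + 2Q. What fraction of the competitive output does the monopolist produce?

Q_m/Q_c = 0.625

A monopolist chooses Q where MR = MC. MR = 90 − 6Q; setting this equal to 35 + 2Q gives Q = 6.875 and P = 69.375.
Under competition P = MC: 90 − 3Q = 35 + 2Q ⇒ Q = 11, P = 57.
Ratio Q_m/Q_c = 6.875/11 = 0.625.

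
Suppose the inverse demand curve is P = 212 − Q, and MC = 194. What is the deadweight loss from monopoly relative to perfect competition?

DWL = 40.5

Perfect competition: P = MC = 194, so 212 − Q = 194 and Q = 18.
The monopolist equates marginal revenue to marginal cost: 212 − 2Q = 194, so Q = 9. From demand, P = 203.
DWL is the triangle between Q = 9 and Q = 18: ½·(18 − 9)·(203 − 194) = 40.5.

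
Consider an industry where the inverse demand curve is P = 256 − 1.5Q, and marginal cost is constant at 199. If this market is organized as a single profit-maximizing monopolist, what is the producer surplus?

PS = 541.5

A monopolist chooses Q where MR = MC. MR = 256 − 3Q; setting this equal to 199 gives Q = 19 and P = 227.5.
PS = (227.5 − 199)·19 = 541.5.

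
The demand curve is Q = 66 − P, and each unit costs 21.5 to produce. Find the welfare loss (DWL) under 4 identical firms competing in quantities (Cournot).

DWL = 39.605

Inverting demand: P = 66 − Q.
Competitive firms price at marginal cost: P = 21.5, giving Q = 44.5.
Cournot with 4 identical firms: the symmetric best-response condition is 66 − 5q = 21.5. Each firm produces q = 8.9, total output Q = 35.6, price P = 30.4.
DWL is the triangle between Q = 35.6 and Q = 44.5: ½·(44.5 − 35.6)·(30.4 − 21.5) = 39.605.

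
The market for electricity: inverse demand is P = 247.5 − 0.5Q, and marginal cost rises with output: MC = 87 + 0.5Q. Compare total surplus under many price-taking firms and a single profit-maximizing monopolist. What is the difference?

Under competition P = MC: 247.5 − 0.5Q = 87 + 0.5Q ⇒ Q = 160.5, P = 167.25.
CS = ½·(247.5 − 167.25)·160.5 = 103041/16; PS = (167.25·160.5 − 87·160.5 − ½·0.5·160.5²) = 103041/16; TS = 12880.125.
The monopolist equates marginal revenue to marginal cost: 247.5 − Q = 87 + 0.5Q, so Q = 107. From demand, P = 194.
CS = ½·(247.5 − 194)·107 = 2862.25; PS = (194·107 − 87·107 − ½·0.5·107²) = 8586.75; TS = 11449.
Change in total surplus: 11449 − 12880.125 = −1431.125.

TS falls by 1431.125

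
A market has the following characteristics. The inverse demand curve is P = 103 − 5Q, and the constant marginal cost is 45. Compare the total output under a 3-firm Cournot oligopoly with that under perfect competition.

Cournot with 3 identical firms: the symmetric best-response condition is 103 − 20q = 45. Each firm produces q = 2.9, total output Q = 8.7, price P = 59.5.
Under competition P = MC = 45, so Q = (103 − 45)/5 = 11.6.

Cournot: Q = 8.7; Competition: Q = 11.6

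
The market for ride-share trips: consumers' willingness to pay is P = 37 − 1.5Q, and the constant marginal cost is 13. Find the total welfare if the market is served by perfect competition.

TS = 192

Under competition P = MC = 13, so Q = (37 − 13)/1.5 = 16.
CS = ½·(37 − 13)·16 = 192; PS = (13 − 13)·16 = 0; TS = 192.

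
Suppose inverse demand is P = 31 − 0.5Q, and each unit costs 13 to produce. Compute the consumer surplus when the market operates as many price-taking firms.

CS = 324

Under competition P = MC = 13, so Q = (31 − 13)/0.5 = 36.
CS = ½·(31 − 13)·36 = 324.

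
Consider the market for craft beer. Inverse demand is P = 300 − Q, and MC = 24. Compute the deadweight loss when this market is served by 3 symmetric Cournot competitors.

Perfect competition: P = MC = 24, so 300 − Q = 24 and Q = 276.
In a 3-firm Cournot equilibrium, symmetry and the first-order condition give q = (300 − 24)/(4) = 69. So Q = 207 and P = 93.
DWL is the triangle between Q = 207 and Q = 276: ½·(276 − 207)·(93 − 24) = 2380.5.

DWL = 2380.5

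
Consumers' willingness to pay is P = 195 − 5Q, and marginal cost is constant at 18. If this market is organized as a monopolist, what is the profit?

The monopolist equates marginal revenue to marginal cost: 195 − 10Q = 18, so Q = 17.7. From demand, P = 106.5.
Profit = (106.5 − 18)·17.7 = 1566.45.

Profit = 1566.45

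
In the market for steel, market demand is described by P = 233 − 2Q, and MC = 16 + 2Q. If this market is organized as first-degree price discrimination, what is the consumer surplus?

A perfectly discriminating monopolist sells every unit with P(Q) ≥ MC(Q), so output equals the competitive quantity Q = 54.25. Each buyer pays their reservation price, so CS = 0 and the firm captures all surplus.
CS = 0.

CS = 0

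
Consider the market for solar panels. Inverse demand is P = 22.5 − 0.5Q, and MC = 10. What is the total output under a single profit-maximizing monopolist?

The monopolist equates marginal revenue to marginal cost: 22.5 − Q = 10, so Q = 12.5. From demand, P = 16.25.

Q = 12.5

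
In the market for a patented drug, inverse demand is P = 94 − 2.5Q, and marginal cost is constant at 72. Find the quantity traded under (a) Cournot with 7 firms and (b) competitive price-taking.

In a 7-firm Cournot equilibrium, symmetry and the first-order condition give q = (94 − 72)/(20) = 1.1. So Q = 7.7 and P = 74.75.
Under competition P = MC = 72, so Q = (94 − 72)/2.5 = 8.8.

Cournot: Q = 7.7; Competition: Q = 8.8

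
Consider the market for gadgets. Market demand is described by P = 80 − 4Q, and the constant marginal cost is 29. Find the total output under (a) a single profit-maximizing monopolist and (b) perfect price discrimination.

The monopolist equates marginal revenue to marginal cost: 80 − 8Q = 29, so Q = 6.375. From demand, P = 54.5.
A perfectly discriminating monopolist sells every unit with P(Q) ≥ MC(Q), so output equals the competitive quantity Q = 12.75. Each buyer pays their reservation price, so CS = 0 and the firm captures all surplus.

Monopoly: Q = 6.375; Perfect PD: Q = 12.75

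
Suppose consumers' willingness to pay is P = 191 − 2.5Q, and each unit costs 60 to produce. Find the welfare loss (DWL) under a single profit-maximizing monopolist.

Perfect competition: P = MC = 60, so 191 − 2.5Q = 60 and Q = 52.4.
The monopolist equates marginal revenue to marginal cost: 191 − 5Q = 60, so Q = 26.2. From demand, P = 125.5.
DWL is the triangle between Q = 26.2 and Q = 52.4: ½·(52.4 − 26.2)·(125.5 − 60) = 858.05.

DWL = 858.05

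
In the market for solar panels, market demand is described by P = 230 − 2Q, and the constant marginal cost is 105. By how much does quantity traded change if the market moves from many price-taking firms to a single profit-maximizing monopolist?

Competitive firms price at marginal cost: P = 105, giving Q = 62.5.
A monopolist chooses Q where MR = MC. MR = 230 − 4Q; setting this equal to 105 gives Q = 31.25 and P = 167.5.
Change in quantity traded: 31.25 − 62.5 = −31.25.

Quantity traded falls by 31.25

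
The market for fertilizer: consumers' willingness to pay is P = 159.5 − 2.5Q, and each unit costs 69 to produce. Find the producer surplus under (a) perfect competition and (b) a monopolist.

Competition: PS = 0; Monopoly: PS = 819.025

Under competition P = MC = 69, so Q = (159.5 − 69)/2.5 = 36.2.
PS = (69 − 69)·36.2 = 0.
A monopolist chooses Q where MR = MC. MR = 159.5 − 5Q; setting this equal to 69 gives Q = 18.1 and P = 114.25.
PS = (114.25 − 69)·18.1 = 819.025.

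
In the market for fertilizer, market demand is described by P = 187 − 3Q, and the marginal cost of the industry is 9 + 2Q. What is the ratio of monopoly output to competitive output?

A monopolist chooses Q where MR = MC. MR = 187 − 6Q; setting this equal to 9 + 2Q gives Q = 22.25 and P = 120.25.
Competitive equilibrium sets price equal to marginal cost: 187 − 3Q = 9 + 2Q, so Q = 35.6 and P = 80.2.
Ratio Q_m/Q_c = 22.25/35.6 = 0.625.

Q_m/Q_c = 0.625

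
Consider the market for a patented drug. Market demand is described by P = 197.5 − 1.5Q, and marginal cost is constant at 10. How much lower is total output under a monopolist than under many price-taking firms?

Total output falls by 62.5

Under competition P = MC = 10, so Q = (197.5 − 10)/1.5 = 125.
Monopoly sets MR = MC: 197.5 − 3Q = 10 ⇒ Q = 62.5, P = 197.5 − 1.5·62.5 = 103.75.
Change in total output: 62.5 − 125 = −62.5.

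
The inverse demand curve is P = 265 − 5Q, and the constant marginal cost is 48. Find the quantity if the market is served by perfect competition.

Q = 43.4

Perfect competition: P = MC = 48, so 265 − 5Q = 48 and Q = 43.4.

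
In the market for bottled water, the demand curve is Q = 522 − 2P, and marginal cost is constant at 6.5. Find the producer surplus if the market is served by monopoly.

Inverting demand: P = 261 − 0.5Q.
Monopoly sets MR = MC: 261 − Q = 6.5 ⇒ Q = 254.5, P = 261 − 0.5·254.5 = 133.75.
PS = (133.75 − 6.5)·254.5 = 32385.125.

PS = 32385.125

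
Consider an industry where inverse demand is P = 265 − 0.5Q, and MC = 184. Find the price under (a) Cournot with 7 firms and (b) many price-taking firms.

Cournot: P = 194.125; Competition: P = 184

With 7 symmetric Cournot firms, each firm's FOC gives 265 − 4q = 184, so q = 20.25, Q = 7·20.25 = 141.75, and P = 194.125.
Competitive firms price at marginal cost: P = 184, giving Q = 162.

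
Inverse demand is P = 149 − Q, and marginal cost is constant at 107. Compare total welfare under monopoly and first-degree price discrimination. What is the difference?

Total welfare rises by 220.5

The monopolist equates marginal revenue to marginal cost: 149 − 2Q = 107, so Q = 21. From demand, P = 128.
CS = ½·(149 − 128)·21 = 220.5; PS = (128 − 107)·21 = 441; TS = 661.5.
Under first-degree price discrimination the firm charges each unit its demand price and produces up to where P = MC, i.e. Q = 42. Consumer surplus is zero; producer surplus equals total surplus.
TS = 882 (equal to competitive TS).
Change in total welfare: 882 − 661.5 = 220.5.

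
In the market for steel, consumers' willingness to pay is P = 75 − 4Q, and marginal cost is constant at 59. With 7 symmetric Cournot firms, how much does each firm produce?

q_i = 0.5

Cournot with 7 identical firms: the symmetric best-response condition is 75 − 32q = 59. Each firm produces q = 0.5, total output Q = 3.5, price P = 61.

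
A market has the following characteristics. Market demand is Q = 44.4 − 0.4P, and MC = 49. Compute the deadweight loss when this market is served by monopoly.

Inverting demand: P = 111 − 2.5Q.
Under competition P = MC = 49, so Q = (111 − 49)/2.5 = 24.8.
The monopolist equates marginal revenue to marginal cost: 111 − 5Q = 49, so Q = 12.4. From demand, P = 80.
DWL is the triangle between Q = 12.4 and Q = 24.8: ½·(24.8 − 12.4)·(80 − 49) = 192.2.

DWL = 192.2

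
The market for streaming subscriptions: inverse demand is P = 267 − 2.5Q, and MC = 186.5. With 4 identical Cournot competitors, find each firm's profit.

π_i = 103.684

Cournot with 4 identical firms: the symmetric best-response condition is 267 − 12.5q = 186.5. Each firm produces q = 6.44, total output Q = 25.76, price P = 202.6.
Each firm's profit = (202.6 − 186.5)·6.44 = 103.684.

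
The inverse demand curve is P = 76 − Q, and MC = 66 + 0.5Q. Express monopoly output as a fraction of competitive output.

The monopolist equates marginal revenue to marginal cost: 76 − 2Q = 66 + 0.5Q, so Q = 4. From demand, P = 72.
Under competition P = MC: 76 − Q = 66 + 0.5Q ⇒ Q = 20/3, P = 208/3.
Ratio Q_m/Q_c = 4/(20/3) = 0.6.

Q_m/Q_c = 0.6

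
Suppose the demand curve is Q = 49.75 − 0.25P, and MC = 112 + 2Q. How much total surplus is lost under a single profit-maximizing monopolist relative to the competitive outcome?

Inverting demand: P = 199 − 4Q.
Under competition P = MC: 199 − 4Q = 112 + 2Q ⇒ Q = 14.5, P = 141.
A monopolist chooses Q where MR = MC. MR = 199 − 8Q; setting this equal to 112 + 2Q gives Q = 8.7 and P = 164.2.
CS = ½·(199 − 141)·14.5 = 420.5; PS = (141·14.5 − 112·14.5 − ½·2·14.5²) = 210.25; TS = 630.75.
CS = ½·(199 − 164.2)·8.7 = 151.38; PS = (164.2·8.7 − 112·8.7 − ½·2·8.7²) = 378.45; TS = 529.83.
DWL = 630.75 − 529.83 = 100.92.

DWL = 100.92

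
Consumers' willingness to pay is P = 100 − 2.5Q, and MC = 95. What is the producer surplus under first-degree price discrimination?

PS = 5

Under first-degree price discrimination the firm charges each unit its demand price and produces up to where P = MC, i.e. Q = 2. Consumer surplus is zero; producer surplus equals total surplus.
PS = ½·(100 − 95)·2 = 5.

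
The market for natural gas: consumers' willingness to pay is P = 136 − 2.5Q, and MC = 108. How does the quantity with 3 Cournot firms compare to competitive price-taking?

Cournot with 3 identical firms: the symmetric best-response condition is 136 − 10q = 108. Each firm produces q = 2.8, total output Q = 8.4, price P = 115.
Competitive firms price at marginal cost: P = 108, giving Q = 11.2.

Cournot: Q = 8.4; Competition: Q = 11.2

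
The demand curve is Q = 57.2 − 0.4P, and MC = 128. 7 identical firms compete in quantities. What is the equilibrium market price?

Inverting demand: P = 143 − 2.5Q.
Cournot with 7 identical firms: the symmetric best-response condition is 143 − 20q = 128. Each firm produces q = 0.75, total output Q = 5.25, price P = 129.875.

P = 129.875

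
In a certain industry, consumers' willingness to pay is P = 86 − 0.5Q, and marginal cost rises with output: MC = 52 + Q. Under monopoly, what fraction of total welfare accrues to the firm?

PS/TS = 0.8

A monopolist chooses Q where MR = MC. MR = 86 − Q; setting this equal to 52 + Q gives Q = 17 and P = 77.5.
CS = ½·(86 − 77.5)·17 = 72.25.
PS = P·Q − VC(Q) = 77.5·17 − (52·17 + ½·1·17²) = 289.
Share captured = PS/TS = 289/361.25 = 0.8.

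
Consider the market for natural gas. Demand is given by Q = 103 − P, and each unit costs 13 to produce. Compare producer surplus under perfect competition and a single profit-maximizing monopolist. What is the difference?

PS rises by 2025

Inverting demand: P = 103 − Q.
Competitive firms price at marginal cost: P = 13, giving Q = 90.
PS = (13 − 13)·90 = 0.
A monopolist chooses Q where MR = MC. MR = 103 − 2Q; setting this equal to 13 gives Q = 45 and P = 58.
PS = (58 − 13)·45 = 2025.
Change in producer surplus: 2025 − 0 = 2025.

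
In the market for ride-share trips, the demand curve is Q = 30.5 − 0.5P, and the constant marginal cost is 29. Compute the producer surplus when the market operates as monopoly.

Inverting demand: P = 61 − 2Q.
Monopoly sets MR = MC: 61 − 4Q = 29 ⇒ Q = 8, P = 61 − 2·8 = 45.
PS = (45 − 29)·8 = 128.

PS = 128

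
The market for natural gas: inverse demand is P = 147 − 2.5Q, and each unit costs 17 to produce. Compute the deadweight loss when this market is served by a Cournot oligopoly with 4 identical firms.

Perfect competition: P = MC = 17, so 147 − 2.5Q = 17 and Q = 52.
With 4 symmetric Cournot firms, each firm's FOC gives 147 − 12.5q = 17, so q = 10.4, Q = 4·10.4 = 41.6, and P = 43.
DWL is the triangle between Q = 41.6 and Q = 52: ½·(52 − 41.6)·(43 − 17) = 135.2.

DWL = 135.2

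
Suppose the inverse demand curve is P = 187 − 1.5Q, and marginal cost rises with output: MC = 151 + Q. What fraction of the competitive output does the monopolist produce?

Q_m/Q_c = 0.625

A monopolist chooses Q where MR = MC. MR = 187 − 3Q; setting this equal to 151 + Q gives Q = 9 and P = 173.5.
Competitive equilibrium sets price equal to marginal cost: 187 − 1.5Q = 151 + Q, so Q = 14.4 and P = 165.4.
Ratio Q_m/Q_c = 9/14.4 = 0.625.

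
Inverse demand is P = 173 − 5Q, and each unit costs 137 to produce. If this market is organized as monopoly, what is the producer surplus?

Monopoly sets MR = MC: 173 − 10Q = 137 ⇒ Q = 3.6, P = 173 − 5·3.6 = 155.
PS = (155 − 137)·3.6 = 64.8.

PS = 64.8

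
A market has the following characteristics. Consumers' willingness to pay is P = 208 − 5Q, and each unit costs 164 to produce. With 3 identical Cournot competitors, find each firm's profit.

Cournot with 3 identical firms: the symmetric best-response condition is 208 − 20q = 164. Each firm produces q = 2.2, total output Q = 6.6, price P = 175.
Each firm's profit = (175 − 164)·2.2 = 24.2.

π_i = 24.2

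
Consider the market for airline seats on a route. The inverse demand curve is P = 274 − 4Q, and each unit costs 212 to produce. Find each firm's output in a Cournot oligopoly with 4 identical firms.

In a 4-firm Cournot equilibrium, symmetry and the first-order condition give q = (274 − 212)/(20) = 3.1. So Q = 12.4 and P = 224.4.

q_i = 3.1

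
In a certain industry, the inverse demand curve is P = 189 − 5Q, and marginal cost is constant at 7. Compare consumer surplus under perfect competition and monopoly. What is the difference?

Under competition P = MC = 7, so Q = (189 − 7)/5 = 36.4.
CS = ½·(189 − 7)·36.4 = 3312.4.
The monopolist equates marginal revenue to marginal cost: 189 − 10Q = 7, so Q = 18.2. From demand, P = 98.
CS = ½·(189 − 98)·18.2 = 828.1.
Change in consumer surplus: 828.1 − 3312.4 = −2484.3.

CS falls by 2484.3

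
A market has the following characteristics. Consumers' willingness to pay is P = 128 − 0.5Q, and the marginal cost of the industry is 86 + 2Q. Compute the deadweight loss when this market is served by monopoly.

DWL = 9.8

Under competition P = MC: 128 − 0.5Q = 86 + 2Q ⇒ Q = 16.8, P = 119.6.
A monopolist chooses Q where MR = MC. MR = 128 − Q; setting this equal to 86 + 2Q gives Q = 14 and P = 121.
CS = ½·(128 − 119.6)·16.8 = 70.56; PS = (119.6·16.8 − 86·16.8 − ½·2·16.8²) = 282.24; TS = 352.8.
CS = ½·(128 − 121)·14 = 49; PS = (121·14 − 86·14 − ½·2·14²) = 294; TS = 343.
DWL = 352.8 − 343 = 9.8.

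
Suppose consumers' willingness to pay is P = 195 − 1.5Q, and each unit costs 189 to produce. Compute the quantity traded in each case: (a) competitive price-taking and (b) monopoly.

Competition: Q = 4; Monopoly: Q = 2

Under competition P = MC = 189, so Q = (195 − 189)/1.5 = 4.
A monopolist chooses Q where MR = MC. MR = 195 − 3Q; setting this equal to 189 gives Q = 2 and P = 192.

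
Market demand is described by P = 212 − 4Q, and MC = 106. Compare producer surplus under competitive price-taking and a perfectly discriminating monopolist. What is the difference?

Competitive firms price at marginal cost: P = 106, giving Q = 26.5.
PS = (106 − 106)·26.5 = 0.
With perfect price discrimination, output is the efficient level Q = 26.5 (where demand meets MC), but every buyer pays their willingness to pay: CS = 0 and PS = total surplus.
PS = ½·(212 − 106)·26.5 = 1404.5.
Change in producer surplus: 1404.5 − 0 = 1404.5.

PS rises by 1404.5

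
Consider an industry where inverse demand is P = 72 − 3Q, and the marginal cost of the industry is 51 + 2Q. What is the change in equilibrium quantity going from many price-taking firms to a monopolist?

Competitive equilibrium sets price equal to marginal cost: 72 − 3Q = 51 + 2Q, so Q = 4.2 and P = 59.4.
A monopolist chooses Q where MR = MC. MR = 72 − 6Q; setting this equal to 51 + 2Q gives Q = 2.625 and P = 64.125.
Change in equilibrium quantity: 2.625 − 4.2 = −1.575.

Equilibrium quantity falls by 1.575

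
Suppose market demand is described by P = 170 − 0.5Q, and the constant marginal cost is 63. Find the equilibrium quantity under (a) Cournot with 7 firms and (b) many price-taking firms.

With 7 symmetric Cournot firms, each firm's FOC gives 170 − 4q = 63, so q = 26.75, Q = 7·26.75 = 187.25, and P = 76.375.
Perfect competition: P = MC = 63, so 170 − 0.5Q = 63 and Q = 214.

Cournot: Q = 187.25; Competition: Q = 214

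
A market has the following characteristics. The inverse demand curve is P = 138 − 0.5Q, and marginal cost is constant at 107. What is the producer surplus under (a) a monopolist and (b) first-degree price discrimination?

Monopoly: PS = 480.5; Perfect PD: PS = 961

The monopolist equates marginal revenue to marginal cost: 138 − Q = 107, so Q = 31. From demand, P = 122.5.
PS = (122.5 − 107)·31 = 480.5.
With perfect price discrimination, output is the efficient level Q = 62 (where demand meets MC), but every buyer pays their willingness to pay: CS = 0 and PS = total surplus.
PS = ½·(138 − 107)·62 = 961.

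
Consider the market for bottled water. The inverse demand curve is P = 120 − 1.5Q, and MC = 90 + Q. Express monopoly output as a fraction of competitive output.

Q_m/Q_c = 0.625

The monopolist equates marginal revenue to marginal cost: 120 − 3Q = 90 + Q, so Q = 7.5. From demand, P = 108.75.
Competitive equilibrium sets price equal to marginal cost: 120 − 1.5Q = 90 + Q, so Q = 12 and P = 102.
Ratio Q_m/Q_c = 7.5/12 = 0.625.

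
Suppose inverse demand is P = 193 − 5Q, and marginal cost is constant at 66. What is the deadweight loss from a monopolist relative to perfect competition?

Competitive firms price at marginal cost: P = 66, giving Q = 25.4.
The monopolist equates marginal revenue to marginal cost: 193 − 10Q = 66, so Q = 12.7. From demand, P = 129.5.
DWL is the triangle between Q = 12.7 and Q = 25.4: ½·(25.4 − 12.7)·(129.5 − 66) = 403.225.

DWL = 403.225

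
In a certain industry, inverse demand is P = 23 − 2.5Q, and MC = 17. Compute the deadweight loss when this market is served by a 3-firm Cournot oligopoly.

DWL = 0.45

Competitive firms price at marginal cost: P = 17, giving Q = 2.4.
With 3 symmetric Cournot firms, each firm's FOC gives 23 − 10q = 17, so q = 0.6, Q = 3·0.6 = 1.8, and P = 18.5.
DWL is the triangle between Q = 1.8 and Q = 2.4: ½·(2.4 − 1.8)·(18.5 − 17) = 0.45.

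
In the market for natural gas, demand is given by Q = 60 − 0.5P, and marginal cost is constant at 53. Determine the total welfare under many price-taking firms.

Inverting demand: P = 120 − 2Q.
Under competition P = MC = 53, so Q = (120 − 53)/2 = 33.5.
CS = ½·(120 − 53)·33.5 = 1122.25; PS = (53 − 53)·33.5 = 0; TS = 1122.25.

TS = 1122.25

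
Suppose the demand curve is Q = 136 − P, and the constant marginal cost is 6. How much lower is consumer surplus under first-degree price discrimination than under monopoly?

Inverting demand: P = 136 − Q.
Monopoly sets MR = MC: 136 − 2Q = 6 ⇒ Q = 65, P = 136 − 65 = 71.
CS = ½·(136 − 71)·65 = 2112.5.
A perfectly discriminating monopolist sells every unit with P(Q) ≥ MC(Q), so output equals the competitive quantity Q = 130. Each buyer pays their reservation price, so CS = 0 and the firm captures all surplus.
CS = 0.
Change in consumer surplus: 0 − 2112.5 = −2112.5.

CS falls by 2112.5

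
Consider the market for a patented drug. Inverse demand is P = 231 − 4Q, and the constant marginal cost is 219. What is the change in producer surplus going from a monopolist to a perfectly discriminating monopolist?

Monopoly sets MR = MC: 231 − 8Q = 219 ⇒ Q = 1.5, P = 231 − 4·1.5 = 225.
PS = (225 − 219)·1.5 = 9.
Under first-degree price discrimination the firm charges each unit its demand price and produces up to where P = MC, i.e. Q = 3. Consumer surplus is zero; producer surplus equals total surplus.
PS = ½·(231 − 219)·3 = 18.
Change in producer surplus: 18 − 9 = 9.

Producer surplus rises by 9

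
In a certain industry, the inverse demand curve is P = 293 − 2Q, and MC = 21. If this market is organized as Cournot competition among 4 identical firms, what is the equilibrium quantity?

Cournot with 4 identical firms: the symmetric best-response condition is 293 − 10q = 21. Each firm produces q = 27.2, total output Q = 108.8, price P = 75.4.

Q = 108.8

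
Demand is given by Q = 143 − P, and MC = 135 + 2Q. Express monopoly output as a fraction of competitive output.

Inverting demand: P = 143 − Q.
The monopolist equates marginal revenue to marginal cost: 143 − 2Q = 135 + 2Q, so Q = 2. From demand, P = 141.
Competitive equilibrium sets price equal to marginal cost: 143 − Q = 135 + 2Q, so Q = 8/3 and P = 421/3.
Ratio Q_m/Q_c = 2/(8/3) = 0.75.

Q_m/Q_c = 0.75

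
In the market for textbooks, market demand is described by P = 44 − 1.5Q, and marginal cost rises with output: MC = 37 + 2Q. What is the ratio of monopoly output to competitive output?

Q_m/Q_c = 0.7

Monopoly sets MR = MC: 44 − 3Q = 37 + 2Q ⇒ Q = 1.4, P = 44 − 1.5·1.4 = 41.9.
Under competition P = MC: 44 − 1.5Q = 37 + 2Q ⇒ Q = 2, P = 41.
Ratio Q_m/Q_c = 1.4/2 = 0.7.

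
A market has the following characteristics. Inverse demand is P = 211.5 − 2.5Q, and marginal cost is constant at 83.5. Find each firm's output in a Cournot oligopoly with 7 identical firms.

q_i = 6.4

With 7 symmetric Cournot firms, each firm's FOC gives 211.5 − 20q = 83.5, so q = 6.4, Q = 7·6.4 = 44.8, and P = 99.5.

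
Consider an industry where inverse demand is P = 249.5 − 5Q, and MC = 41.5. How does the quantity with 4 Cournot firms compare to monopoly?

Cournot: Q = 33.28; Monopoly: Q = 20.8

With 4 symmetric Cournot firms, each firm's FOC gives 249.5 − 25q = 41.5, so q = 8.32, Q = 4·8.32 = 33.28, and P = 83.1.
Monopoly sets MR = MC: 249.5 − 10Q = 41.5 ⇒ Q = 20.8, P = 249.5 − 5·20.8 = 145.5.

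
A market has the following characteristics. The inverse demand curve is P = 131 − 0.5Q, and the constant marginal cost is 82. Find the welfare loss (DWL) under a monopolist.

Perfect competition: P = MC = 82, so 131 − 0.5Q = 82 and Q = 98.
Monopoly sets MR = MC: 131 − Q = 82 ⇒ Q = 49, P = 131 − 0.5·49 = 106.5.
DWL is the triangle between Q = 49 and Q = 98: ½·(98 − 49)·(106.5 − 82) = 600.25.

DWL = 600.25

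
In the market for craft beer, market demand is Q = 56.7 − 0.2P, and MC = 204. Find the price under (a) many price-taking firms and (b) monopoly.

Inverting demand: P = 283.5 − 5Q.
Under competition P = MC = 204, so Q = (283.5 − 204)/5 = 15.9.
The monopolist equates marginal revenue to marginal cost: 283.5 − 10Q = 204, so Q = 7.95. From demand, P = 243.75.

Competition: P = 204; Monopoly: P = 243.75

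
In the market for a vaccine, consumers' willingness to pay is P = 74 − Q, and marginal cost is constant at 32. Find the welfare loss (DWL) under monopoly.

DWL = 220.5

Perfect competition: P = MC = 32, so 74 − Q = 32 and Q = 42.
The monopolist equates marginal revenue to marginal cost: 74 − 2Q = 32, so Q = 21. From demand, P = 53.
DWL is the triangle between Q = 21 and Q = 42: ½·(42 − 21)·(53 − 32) = 220.5.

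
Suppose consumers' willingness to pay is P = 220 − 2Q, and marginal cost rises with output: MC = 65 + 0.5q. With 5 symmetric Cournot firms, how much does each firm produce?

q_i = 12.4

Cournot with 5 identical firms: the symmetric best-response condition is 220 − 12q = 65 + 0.5q. Each firm produces q = 12.4, total output Q = 62, price P = 96.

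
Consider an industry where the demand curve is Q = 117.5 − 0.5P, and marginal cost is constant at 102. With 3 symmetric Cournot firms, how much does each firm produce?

Inverting demand: P = 235 − 2Q.
In a 3-firm Cournot equilibrium, symmetry and the first-order condition give q = (235 − 102)/(8) = 16.625. So Q = 49.875 and P = 135.25.

q_i = 16.625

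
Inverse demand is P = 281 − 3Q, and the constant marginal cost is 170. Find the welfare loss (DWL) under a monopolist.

DWL = 513.375

Perfect competition: P = MC = 170, so 281 − 3Q = 170 and Q = 37.
The monopolist equates marginal revenue to marginal cost: 281 − 6Q = 170, so Q = 18.5. From demand, P = 225.5.
DWL is the triangle between Q = 18.5 and Q = 37: ½·(37 − 18.5)·(225.5 − 170) = 513.375.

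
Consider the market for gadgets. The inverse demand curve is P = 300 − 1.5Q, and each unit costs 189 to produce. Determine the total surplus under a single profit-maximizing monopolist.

TS = 3080.25

Monopoly sets MR = MC: 300 − 3Q = 189 ⇒ Q = 37, P = 300 − 1.5·37 = 244.5.
CS = ½·(300 − 244.5)·37 = 1026.75; PS = (244.5 − 189)·37 = 2053.5; TS = 3080.25.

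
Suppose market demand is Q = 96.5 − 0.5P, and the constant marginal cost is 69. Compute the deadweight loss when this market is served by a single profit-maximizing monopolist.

Inverting demand: P = 193 − 2Q.
Perfect competition: P = MC = 69, so 193 − 2Q = 69 and Q = 62.
Monopoly sets MR = MC: 193 − 4Q = 69 ⇒ Q = 31, P = 193 − 2·31 = 131.
DWL is the triangle between Q = 31 and Q = 62: ½·(62 − 31)·(131 − 69) = 961.

DWL = 961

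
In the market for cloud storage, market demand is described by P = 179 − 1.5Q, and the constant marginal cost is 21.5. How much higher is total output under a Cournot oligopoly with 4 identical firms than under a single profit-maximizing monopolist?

A monopolist chooses Q where MR = MC. MR = 179 − 3Q; setting this equal to 21.5 gives Q = 52.5 and P = 100.25.
Cournot with 4 identical firms: the symmetric best-response condition is 179 − 7.5q = 21.5. Each firm produces q = 21, total output Q = 84, price P = 53.
Change in total output: 84 − 52.5 = 31.5.

Q rises by 31.5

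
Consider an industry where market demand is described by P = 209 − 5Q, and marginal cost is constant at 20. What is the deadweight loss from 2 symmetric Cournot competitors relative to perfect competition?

Perfect competition: P = MC = 20, so 209 − 5Q = 20 and Q = 37.8.
With 2 symmetric Cournot firms, each firm's FOC gives 209 − 15q = 20, so q = 12.6, Q = 2·12.6 = 25.2, and P = 83.
DWL is the triangle between Q = 25.2 and Q = 37.8: ½·(37.8 − 25.2)·(83 − 20) = 396.9.

DWL = 396.9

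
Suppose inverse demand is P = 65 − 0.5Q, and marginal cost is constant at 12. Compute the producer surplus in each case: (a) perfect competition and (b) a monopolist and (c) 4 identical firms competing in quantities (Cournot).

Under competition P = MC = 12, so Q = (65 − 12)/0.5 = 106.
PS = (12 − 12)·106 = 0.
Monopoly sets MR = MC: 65 − Q = 12 ⇒ Q = 53, P = 65 − 0.5·53 = 38.5.
PS = (38.5 − 12)·53 = 1404.5.
In a 4-firm Cournot equilibrium, symmetry and the first-order condition give q = (65 − 12)/(2.5) = 21.2. So Q = 84.8 and P = 22.6.
PS = (22.6 − 12)·84.8 = 898.88.

Competition: PS = 0; Monopoly: PS = 1404.5; Cournot: PS = 898.88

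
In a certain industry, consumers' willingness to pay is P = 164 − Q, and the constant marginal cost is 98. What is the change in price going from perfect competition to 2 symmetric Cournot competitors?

Competitive firms price at marginal cost: P = 98, giving Q = 66.
Cournot with 2 identical firms: the symmetric best-response condition is 164 − 3q = 98. Each firm produces q = 22, total output Q = 44, price P = 120.
Change in price: 120 − 98 = 22.

Price rises by 22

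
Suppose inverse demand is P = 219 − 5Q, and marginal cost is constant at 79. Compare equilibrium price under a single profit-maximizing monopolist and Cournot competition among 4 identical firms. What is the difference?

P falls by 42

The monopolist equates marginal revenue to marginal cost: 219 − 10Q = 79, so Q = 14. From demand, P = 149.
Cournot with 4 identical firms: the symmetric best-response condition is 219 − 25q = 79. Each firm produces q = 5.6, total output Q = 22.4, price P = 107.
Change in equilibrium price: 107 − 149 = −42.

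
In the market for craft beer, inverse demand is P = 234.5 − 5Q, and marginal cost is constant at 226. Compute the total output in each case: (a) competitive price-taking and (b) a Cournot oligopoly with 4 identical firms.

Competition: Q = 1.7; Cournot: Q = 1.36

Competitive firms price at marginal cost: P = 226, giving Q = 1.7.
In a 4-firm Cournot equilibrium, symmetry and the first-order condition give q = (234.5 − 226)/(25) = 0.34. So Q = 1.36 and P = 227.7.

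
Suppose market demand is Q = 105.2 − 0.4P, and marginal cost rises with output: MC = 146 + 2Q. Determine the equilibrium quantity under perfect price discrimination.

Q = 26

Inverting demand: P = 263 − 2.5Q.
With perfect price discrimination, output is the efficient level Q = 26 (where demand meets MC), but every buyer pays their willingness to pay: CS = 0 and PS = total surplus.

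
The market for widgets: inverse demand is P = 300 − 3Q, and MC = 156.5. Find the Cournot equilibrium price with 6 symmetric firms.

P = 177

With 6 symmetric Cournot firms, each firm's FOC gives 300 − 21q = 156.5, so q = 41/6, Q = 6·41/6 = 41, and P = 177.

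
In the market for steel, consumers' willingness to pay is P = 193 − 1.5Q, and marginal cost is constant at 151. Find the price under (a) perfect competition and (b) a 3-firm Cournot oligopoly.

Competitive firms price at marginal cost: P = 151, giving Q = 28.
In a 3-firm Cournot equilibrium, symmetry and the first-order condition give q = (193 − 151)/(6) = 7. So Q = 21 and P = 161.5.

Competition: P = 151; Cournot: P = 161.5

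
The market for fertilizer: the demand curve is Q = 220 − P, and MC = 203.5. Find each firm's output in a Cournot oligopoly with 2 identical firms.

Inverting demand: P = 220 − Q.
Cournot with 2 identical firms: the symmetric best-response condition is 220 − 3q = 203.5. Each firm produces q = 5.5, total output Q = 11, price P = 209.

q_i = 5.5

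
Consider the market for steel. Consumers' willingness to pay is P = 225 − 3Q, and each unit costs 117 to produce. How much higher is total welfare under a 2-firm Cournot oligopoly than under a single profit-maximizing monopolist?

Total welfare rises by 270

A monopolist chooses Q where MR = MC. MR = 225 − 6Q; setting this equal to 117 gives Q = 18 and P = 171.
CS = ½·(225 − 171)·18 = 486; PS = (171 − 117)·18 = 972; TS = 1458.
Cournot with 2 identical firms: the symmetric best-response condition is 225 − 9q = 117. Each firm produces q = 12, total output Q = 24, price P = 153.
CS = ½·(225 − 153)·24 = 864; PS = (153 − 117)·24 = 864; TS = 1728.
Change in total welfare: 1728 − 1458 = 270.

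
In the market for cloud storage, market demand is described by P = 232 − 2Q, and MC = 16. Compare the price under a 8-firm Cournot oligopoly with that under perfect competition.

With 8 symmetric Cournot firms, each firm's FOC gives 232 − 18q = 16, so q = 12, Q = 8·12 = 96, and P = 40.
Perfect competition: P = MC = 16, so 232 − 2Q = 16 and Q = 108.

Cournot: P = 40; Competition: P = 16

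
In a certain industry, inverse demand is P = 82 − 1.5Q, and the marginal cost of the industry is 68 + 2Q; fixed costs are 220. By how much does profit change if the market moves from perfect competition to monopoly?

Competitive equilibrium sets price equal to marginal cost: 82 − 1.5Q = 68 + 2Q, so Q = 4 and P = 76.
Profit = 76·4 − (68·4 + ½·2·4²) − 220 = −204.
Monopoly sets MR = MC: 82 − 3Q = 68 + 2Q ⇒ Q = 2.8, P = 82 − 1.5·2.8 = 77.8.
Profit = 77.8·2.8 − (68·2.8 + ½·2·2.8²) − 220 = −200.4.
Change in profit: −200.4 − −204 = 3.6.

π rises by 3.6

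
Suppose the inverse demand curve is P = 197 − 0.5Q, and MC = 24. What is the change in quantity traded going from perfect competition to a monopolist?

Under competition P = MC = 24, so Q = (197 − 24)/0.5 = 346.
A monopolist chooses Q where MR = MC. MR = 197 − Q; setting this equal to 24 gives Q = 173 and P = 110.5.
Change in quantity traded: 173 − 346 = −173.

Quantity traded falls by 173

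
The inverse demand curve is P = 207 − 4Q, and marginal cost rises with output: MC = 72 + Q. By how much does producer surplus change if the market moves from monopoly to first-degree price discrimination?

Monopoly sets MR = MC: 207 − 8Q = 72 + Q ⇒ Q = 15, P = 207 − 4·15 = 147.
PS = P·Q − VC(Q) = 147·15 − (72·15 + ½·1·15²) = 1012.5.
A perfectly discriminating monopolist sells every unit with P(Q) ≥ MC(Q), so output equals the competitive quantity Q = 27. Each buyer pays their reservation price, so CS = 0 and the firm captures all surplus.
PS = ½·(207 − 72)·27 = 1822.5.
Change in producer surplus: 1822.5 − 1012.5 = 810.

Producer surplus rises by 810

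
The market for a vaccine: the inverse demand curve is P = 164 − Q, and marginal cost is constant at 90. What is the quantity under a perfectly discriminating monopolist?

A perfectly discriminating monopolist sells every unit with P(Q) ≥ MC(Q), so output equals the competitive quantity Q = 74. Each buyer pays their reservation price, so CS = 0 and the firm captures all surplus.

Q = 74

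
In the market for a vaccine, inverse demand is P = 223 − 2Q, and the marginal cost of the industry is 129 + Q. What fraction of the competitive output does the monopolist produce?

Q_m/Q_c = 0.6

A monopolist chooses Q where MR = MC. MR = 223 − 4Q; setting this equal to 129 + Q gives Q = 18.8 and P = 185.4.
Under competition P = MC: 223 − 2Q = 129 + Q ⇒ Q = 94/3, P = 481/3.
Ratio Q_m/Q_c = 18.8/(94/3) = 0.6.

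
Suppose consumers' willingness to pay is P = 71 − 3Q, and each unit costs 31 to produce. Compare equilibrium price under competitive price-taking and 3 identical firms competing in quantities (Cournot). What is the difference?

Equilibrium price rises by 10

Competitive firms price at marginal cost: P = 31, giving Q = 40/3.
Cournot with 3 identical firms: the symmetric best-response condition is 71 − 12q = 31. Each firm produces q = 10/3, total output Q = 10, price P = 41.
Change in equilibrium price: 41 − 31 = 10.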